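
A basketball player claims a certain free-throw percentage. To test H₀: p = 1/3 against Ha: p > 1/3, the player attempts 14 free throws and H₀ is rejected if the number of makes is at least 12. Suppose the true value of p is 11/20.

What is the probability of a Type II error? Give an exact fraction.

Under the alternative p = 11/20, X ~ Binomial(14, 11/20); β is the probability the test does not reject, P(X < 12).
Adding the binomial probabilities P(X=0)+…+P(X=11) at p = 11/20 gives 805268516435735481/819200000000000000.

805268516435735481/819200000000000000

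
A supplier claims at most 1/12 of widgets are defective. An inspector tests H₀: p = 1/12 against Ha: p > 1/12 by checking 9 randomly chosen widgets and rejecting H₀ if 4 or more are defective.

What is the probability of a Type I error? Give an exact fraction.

α = P(reject H₀ | H₀ true) = P(K ≥ 4 | p = 1/12), K ~ Binomial(9, 1/12).
Via the complement, α = 1 − Σ_{j=0}^{3} C(9,j)(1/12)^j(11/12)^{9-j} = 5563363/1289945088.

5563363/1289945088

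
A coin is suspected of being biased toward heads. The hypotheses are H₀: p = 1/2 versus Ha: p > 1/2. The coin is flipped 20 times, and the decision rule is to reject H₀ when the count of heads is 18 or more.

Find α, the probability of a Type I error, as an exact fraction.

Under H₀, S ~ Binomial(20, 1/2), and α = P(S ≥ 18).
Summing the upper tail: (190 + 20 + 1) / 2^20 = 211/1048576.

211/1048576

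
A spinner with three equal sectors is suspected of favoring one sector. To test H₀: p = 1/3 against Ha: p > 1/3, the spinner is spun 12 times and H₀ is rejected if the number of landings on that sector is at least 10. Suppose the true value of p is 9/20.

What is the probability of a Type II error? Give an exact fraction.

A Type II error is failing to reject when Ha holds: with p = 9/20, β = P(Y ≤ 9).
Adding the binomial probabilities P(Y=0)+…+P(Y=9) at p = 9/20 gives 812745962073749/819200000000000.

812745962073749/819200000000000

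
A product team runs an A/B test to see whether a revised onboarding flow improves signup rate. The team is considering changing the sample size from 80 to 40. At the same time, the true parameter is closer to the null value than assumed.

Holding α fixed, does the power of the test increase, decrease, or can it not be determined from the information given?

A smaller sample increases the standard error, so the sampling distributions under H₀ and Ha overlap more. A smaller departure from H₀ means the test statistic under Ha is distributed closer to where it would be under H₀; rejection becomes less likely. Both changes push β in the same direction.
Since power = 1 − β and β increases, power decreases.

It decreases.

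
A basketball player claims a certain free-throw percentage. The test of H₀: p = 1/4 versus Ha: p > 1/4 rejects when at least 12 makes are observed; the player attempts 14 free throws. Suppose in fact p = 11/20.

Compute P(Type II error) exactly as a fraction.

A Type II error is failing to reject when Ha holds: with p = 11/20, β = P(Y ≤ 11).
Summing C(14,j)·(11/20)^j·(9/20)^{14-j} for j = 0..11 gives 805268516435735481/819200000000000000.

805268516435735481/819200000000000000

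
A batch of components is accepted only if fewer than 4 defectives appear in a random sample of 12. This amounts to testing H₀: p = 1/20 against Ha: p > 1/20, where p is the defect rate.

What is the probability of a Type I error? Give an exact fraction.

1832061525793/819200000000000

Under H₀, K ~ Binomial(12, 1/20); the Type I error rate is P(K ≥ 4).
Via the complement, α = 1 − Σ_{j=0}^{3} C(12,j)(1/20)^j(19/20)^{12-j} = 1832061525793/819200000000000.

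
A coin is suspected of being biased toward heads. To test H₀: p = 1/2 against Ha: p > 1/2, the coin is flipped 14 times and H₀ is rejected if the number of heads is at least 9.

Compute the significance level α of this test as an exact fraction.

3473/16384

Under H₀, Y ~ Binomial(14, 1/2), and α = P(Y ≥ 9).
P(Y ≥ 9) = [C(14,9) + C(14,10) + C(14,11) + C(14,12) + C(14,13) + C(14,14)] / 2^14 = (2002 + 1001 + 364 + 91 + 14 + 1) / 16384 = 3473/16384.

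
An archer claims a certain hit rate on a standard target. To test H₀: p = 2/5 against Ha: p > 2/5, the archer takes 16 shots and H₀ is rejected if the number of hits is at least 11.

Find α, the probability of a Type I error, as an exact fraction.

2920824832/152587890625

Under H₀, S ~ Binomial(16, 2/5), and α = P(S ≥ 11).
Adding the binomial terms for j = 11 through 16 with p = 2/5 yields 2920824832/152587890625.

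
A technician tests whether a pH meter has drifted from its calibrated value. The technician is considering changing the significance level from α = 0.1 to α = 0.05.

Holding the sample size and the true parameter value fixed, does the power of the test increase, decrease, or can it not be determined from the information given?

A smaller α moves the rejection region further into the tail. With the alternative true, more outcomes now fall outside the rejection region, so failing to reject becomes more likely.
Since power = 1 − β and β increases, power decreases.

It decreases.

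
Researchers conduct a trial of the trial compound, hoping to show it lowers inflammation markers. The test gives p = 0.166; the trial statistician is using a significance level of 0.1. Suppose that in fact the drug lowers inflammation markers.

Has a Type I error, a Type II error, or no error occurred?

Type II error

The conventional null hypothesis is that the drug has no effect on inflammation markers.
Since p = 0.166 ≥ α = 0.1, H₀ is not rejected.
H₀ is false (actually the drug lowers inflammation markers).
Failing to reject a false H₀ is a Type II error.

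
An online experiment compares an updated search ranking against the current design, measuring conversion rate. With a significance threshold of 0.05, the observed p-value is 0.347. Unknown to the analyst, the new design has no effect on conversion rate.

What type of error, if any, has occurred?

The conventional null hypothesis is that the new design has no effect on conversion rate.
Since p = 0.347 ≥ α = 0.05, H₀ is not rejected.
H₀ is true (actually the new design has no effect on conversion rate).
The decision matches the true state — no error.

Neither — the decision is correct.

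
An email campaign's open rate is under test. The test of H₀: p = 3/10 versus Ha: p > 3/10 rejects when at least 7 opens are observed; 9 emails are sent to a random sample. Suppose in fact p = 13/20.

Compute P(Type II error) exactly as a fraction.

β = P(fail to reject H₀ | Ha true) = P(S ≤ 6 | p = 13/20), S ~ Binomial(9, 13/20).
Summing C(9,j)·(13/20)^j·(7/20)^{9-j} for j = 0..6 gives 5301813769/8000000000.

5301813769/8000000000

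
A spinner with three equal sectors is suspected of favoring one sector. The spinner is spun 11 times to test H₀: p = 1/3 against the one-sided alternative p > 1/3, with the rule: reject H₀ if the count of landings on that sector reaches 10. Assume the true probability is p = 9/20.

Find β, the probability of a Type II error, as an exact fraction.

20434671802787/20480000000000

A Type II error is failing to reject when Ha holds: with p = 9/20, β = P(Y ≤ 9).
Adding the binomial probabilities P(Y=0)+…+P(Y=9) at p = 9/20 gives 20434671802787/20480000000000.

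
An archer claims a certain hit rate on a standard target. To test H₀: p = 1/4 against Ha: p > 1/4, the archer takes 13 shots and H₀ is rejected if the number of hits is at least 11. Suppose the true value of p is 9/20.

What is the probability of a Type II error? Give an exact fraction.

Under the alternative p = 9/20, K ~ Binomial(13, 9/20); β is the probability the test does not reject, P(K < 11).
Equivalently, β = 1 − P(K ≥ 11) = 40790448134932573/40960000000000000.

40790448134932573/40960000000000000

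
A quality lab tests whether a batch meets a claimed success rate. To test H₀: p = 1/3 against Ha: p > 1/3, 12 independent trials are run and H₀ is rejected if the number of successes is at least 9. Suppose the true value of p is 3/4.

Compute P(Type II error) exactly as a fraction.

5892517/16777216

β = P(fail to reject H₀ | Ha true) = P(X ≤ 8 | p = 3/4), X ~ Binomial(12, 3/4).
Adding the binomial probabilities P(X=0)+…+P(X=8) at p = 3/4 gives 5892517/16777216.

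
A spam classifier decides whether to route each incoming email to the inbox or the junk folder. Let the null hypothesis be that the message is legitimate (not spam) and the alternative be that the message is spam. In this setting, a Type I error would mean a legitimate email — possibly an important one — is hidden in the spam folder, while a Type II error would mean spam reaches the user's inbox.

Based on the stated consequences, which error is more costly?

Type I error

The Type I consequence (a legitimate email — possibly an important one — is hidden in the spam folder) is more severe than the Type II consequence (spam reaches the user's inbox).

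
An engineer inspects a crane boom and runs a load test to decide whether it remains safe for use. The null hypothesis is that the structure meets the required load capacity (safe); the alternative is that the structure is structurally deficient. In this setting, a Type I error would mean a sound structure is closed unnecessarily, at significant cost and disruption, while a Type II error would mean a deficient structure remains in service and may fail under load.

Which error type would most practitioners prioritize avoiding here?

The Type II consequence (a deficient structure remains in service and may fail under load) is more severe than the Type I consequence (a sound structure is closed unnecessarily, at significant cost and disruption).

Type II error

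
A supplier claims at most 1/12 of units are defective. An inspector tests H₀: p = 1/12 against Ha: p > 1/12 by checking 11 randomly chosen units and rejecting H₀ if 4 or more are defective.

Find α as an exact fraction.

α = P(reject H₀ | H₀ true) = P(S ≥ 4 | p = 1/12), S ~ Binomial(11, 1/12).
Computing the lower-tail complement: 1 − 30653319983/30958682112 = 305362129/30958682112.

305362129/30958682112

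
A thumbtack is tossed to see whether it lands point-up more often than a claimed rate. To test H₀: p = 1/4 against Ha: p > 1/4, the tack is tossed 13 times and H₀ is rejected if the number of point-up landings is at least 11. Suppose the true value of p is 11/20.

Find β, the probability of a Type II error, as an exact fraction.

39857841016429707/40960000000000000

A Type II error is failing to reject when Ha holds: with p = 11/20, β = P(X ≤ 10).
Summing C(13,j)·(11/20)^j·(9/20)^{13-j} for j = 0..10 gives 39857841016429707/40960000000000000.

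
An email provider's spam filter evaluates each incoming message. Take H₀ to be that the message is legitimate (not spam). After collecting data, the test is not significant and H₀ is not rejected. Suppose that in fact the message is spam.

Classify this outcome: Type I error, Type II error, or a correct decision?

Type II error

H₀ was not rejected, but H₀ is actually false.
Failing to reject a false null hypothesis is a Type II error (false negative).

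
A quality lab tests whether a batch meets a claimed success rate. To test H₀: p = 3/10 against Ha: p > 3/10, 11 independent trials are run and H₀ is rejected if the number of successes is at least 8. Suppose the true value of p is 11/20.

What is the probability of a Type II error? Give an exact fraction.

828290341647/1024000000000

β = P(fail to reject H₀ | Ha true) = P(K ≤ 7 | p = 11/20), K ~ Binomial(11, 11/20).
Equivalently, β = 1 − P(K ≥ 8) = 828290341647/1024000000000.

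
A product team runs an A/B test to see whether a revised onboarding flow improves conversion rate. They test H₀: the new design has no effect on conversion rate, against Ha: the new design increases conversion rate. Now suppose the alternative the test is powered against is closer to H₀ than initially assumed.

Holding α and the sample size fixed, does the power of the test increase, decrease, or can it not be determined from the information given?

A smaller true effect puts the Ha sampling distribution closer to H₀, so more of it falls in the non-rejection region.
Since power = 1 − β and β increases, power decreases.

It decreases.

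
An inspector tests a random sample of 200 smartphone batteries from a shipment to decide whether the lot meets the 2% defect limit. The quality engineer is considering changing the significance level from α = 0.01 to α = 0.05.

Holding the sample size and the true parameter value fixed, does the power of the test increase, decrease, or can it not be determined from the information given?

It increases.

Relaxing α lowers the evidence threshold; under Ha, outcomes that previously fell short now trigger rejection.
Since power = 1 − β and β decreases, power increases.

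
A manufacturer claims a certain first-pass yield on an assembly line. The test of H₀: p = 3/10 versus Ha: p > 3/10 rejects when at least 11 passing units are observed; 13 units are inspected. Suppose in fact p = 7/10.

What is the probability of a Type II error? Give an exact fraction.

Under the alternative p = 7/10, K ~ Binomial(13, 7/10); β is the probability the test does not reject, P(K < 11).
Equivalently, β = 1 − P(K ≥ 11) = 7788298257/9765625000.

7788298257/9765625000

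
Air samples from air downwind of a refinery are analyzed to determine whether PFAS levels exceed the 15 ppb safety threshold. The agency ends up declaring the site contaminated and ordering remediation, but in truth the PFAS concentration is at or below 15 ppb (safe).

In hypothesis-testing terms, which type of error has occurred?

Type I error

The null hypothesis here is that the PFAS concentration is at or below 15 ppb (safe).
'Declaring the site contaminated and ordering remediation' corresponds to rejecting H₀.
H₀ was rejected but H₀ is true — a Type I error (false positive).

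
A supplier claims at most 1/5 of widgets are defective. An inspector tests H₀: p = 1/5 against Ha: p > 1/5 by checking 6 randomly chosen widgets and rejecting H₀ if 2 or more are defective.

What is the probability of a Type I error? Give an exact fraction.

Under H₀, K ~ Binomial(6, 1/5); the Type I error rate is P(K ≥ 2).
Computing the lower-tail complement: 1 − 2048/3125 = 1077/3125.

1077/3125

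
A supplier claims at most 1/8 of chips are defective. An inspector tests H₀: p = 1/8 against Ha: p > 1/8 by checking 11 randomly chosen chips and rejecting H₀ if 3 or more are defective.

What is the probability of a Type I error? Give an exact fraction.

1285931725/8589934592

α = P(reject H₀ | H₀ true) = P(X ≥ 3 | p = 1/8), X ~ Binomial(11, 1/8).
α = 1 − P(X ≤ 2) = 1 − 7304002867/8589934592 = 1285931725/8589934592.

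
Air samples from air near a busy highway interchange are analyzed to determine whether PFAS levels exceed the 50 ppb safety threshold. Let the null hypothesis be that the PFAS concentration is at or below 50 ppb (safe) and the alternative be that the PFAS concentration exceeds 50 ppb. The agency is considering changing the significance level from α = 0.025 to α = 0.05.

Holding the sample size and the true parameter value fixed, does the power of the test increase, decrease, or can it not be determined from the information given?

It increases.

Relaxing α lowers the evidence threshold; under Ha, outcomes that previously fell short now trigger rejection.
Since power = 1 − β and β decreases, power increases.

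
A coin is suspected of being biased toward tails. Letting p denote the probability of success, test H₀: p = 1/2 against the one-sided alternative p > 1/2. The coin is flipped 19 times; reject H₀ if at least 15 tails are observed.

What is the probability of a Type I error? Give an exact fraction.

1259/131072

Under H₀, X ~ Binomial(19, 1/2), and α = P(X ≥ 15).
That's C(19,15) + C(19,16) + C(19,17) + C(19,18) + C(19,19) over 2^19, i.e. (3876 + 969 + 171 + 19 + 1)/524288 = 5036/524288 = 1259/131072.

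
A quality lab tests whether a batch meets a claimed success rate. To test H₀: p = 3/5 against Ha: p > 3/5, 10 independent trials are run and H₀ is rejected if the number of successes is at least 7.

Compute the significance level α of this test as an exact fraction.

3733209/9765625

α = P(reject H₀ | H₀ true) = P(X ≥ 7 | p = 3/5), with X ~ Binomial(10, 3/5).
Adding the binomial terms for j = 7 through 10 with p = 3/5 yields 3733209/9765625.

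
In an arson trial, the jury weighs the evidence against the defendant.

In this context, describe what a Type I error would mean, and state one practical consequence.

A Type I error would mean concluding that the defendant is guilty when in fact the defendant is innocent. Consequence: an innocent person is convicted and punished.

With the conventional null hypothesis that the defendant is innocent:
A Type I error is rejecting H₀ when H₀ is true.
Here that means convicting the defendant when actually the defendant is innocent.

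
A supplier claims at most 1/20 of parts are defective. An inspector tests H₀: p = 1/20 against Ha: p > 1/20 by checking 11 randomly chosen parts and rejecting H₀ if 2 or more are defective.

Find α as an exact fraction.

α = P(reject H₀ | H₀ true) = P(K ≥ 2 | p = 1/20), K ~ Binomial(11, 1/20).
Via the complement, α = 1 − Σ_{j=0}^{1} C(11,j)(1/20)^j(19/20)^{11-j} = 2086801226597/20480000000000.

2086801226597/20480000000000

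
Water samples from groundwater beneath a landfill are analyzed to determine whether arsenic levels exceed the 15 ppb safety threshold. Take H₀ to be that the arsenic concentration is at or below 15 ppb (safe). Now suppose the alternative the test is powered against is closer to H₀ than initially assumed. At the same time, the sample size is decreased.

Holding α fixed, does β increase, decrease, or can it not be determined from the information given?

A smaller true effect puts the Ha sampling distribution closer to H₀, so more of it falls in the non-rejection region. Reducing n widens both sampling distributions, so the test has less ability to distinguish Ha from H₀. Both changes push β in the same direction.

It increases.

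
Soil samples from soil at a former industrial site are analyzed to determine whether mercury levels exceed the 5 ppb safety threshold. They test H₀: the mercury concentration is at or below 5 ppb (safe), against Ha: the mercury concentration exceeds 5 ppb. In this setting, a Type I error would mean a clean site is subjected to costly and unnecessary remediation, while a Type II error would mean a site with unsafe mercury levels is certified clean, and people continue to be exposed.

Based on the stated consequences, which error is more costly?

The Type II consequence (a site with unsafe mercury levels is certified clean, and people continue to be exposed) is more severe than the Type I consequence (a clean site is subjected to costly and unnecessary remediation).

Type II error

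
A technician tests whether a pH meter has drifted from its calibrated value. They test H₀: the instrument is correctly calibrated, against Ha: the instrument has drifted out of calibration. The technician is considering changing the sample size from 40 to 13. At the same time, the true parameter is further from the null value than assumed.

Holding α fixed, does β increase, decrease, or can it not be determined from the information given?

Cannot be determined from the information given.

The first change alone would make β increase; the second alone would make β decrease. Which effect dominates depends on the magnitudes, which are not given.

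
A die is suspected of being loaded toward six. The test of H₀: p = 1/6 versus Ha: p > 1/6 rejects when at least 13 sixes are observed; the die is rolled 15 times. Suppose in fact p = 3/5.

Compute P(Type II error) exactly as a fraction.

29690124488/30517578125

A Type II error is failing to reject when Ha holds: with p = 3/5, β = P(X ≤ 12).
Adding the binomial probabilities P(X=0)+…+P(X=12) at p = 3/5 gives 29690124488/30517578125.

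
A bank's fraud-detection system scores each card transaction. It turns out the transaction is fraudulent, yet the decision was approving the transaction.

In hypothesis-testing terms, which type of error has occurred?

Type II error

The null hypothesis here is that the transaction is legitimate.
'Approving the transaction' corresponds to failing to reject H₀.
H₀ was not rejected but H₀ is false — a Type II error (false negative).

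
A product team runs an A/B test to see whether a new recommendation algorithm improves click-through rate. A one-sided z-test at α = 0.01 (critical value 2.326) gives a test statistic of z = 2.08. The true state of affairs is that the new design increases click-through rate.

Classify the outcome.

Type II error

The conventional null hypothesis is that the new design has no effect on click-through rate.
Since z = 2.08 ≤ z* = 2.326, H₀ is not rejected.
H₀ is false (actually the new design increases click-through rate).
Failing to reject a false H₀ is a Type II error.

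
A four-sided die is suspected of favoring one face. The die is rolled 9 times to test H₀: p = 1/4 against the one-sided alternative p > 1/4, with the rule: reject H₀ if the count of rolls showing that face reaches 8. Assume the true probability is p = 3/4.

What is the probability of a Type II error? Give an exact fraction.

A Type II error is failing to reject when Ha holds: with p = 3/4, β = P(S ≤ 7).
Equivalently, β = 1 − P(S ≥ 8) = 45853/65536.

45853/65536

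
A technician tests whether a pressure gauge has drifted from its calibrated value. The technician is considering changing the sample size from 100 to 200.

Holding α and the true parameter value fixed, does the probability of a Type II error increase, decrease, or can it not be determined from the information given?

More data shrinks sampling variability; the test statistic under Ha concentrates further from the null value, making rejection more likely.

It decreases.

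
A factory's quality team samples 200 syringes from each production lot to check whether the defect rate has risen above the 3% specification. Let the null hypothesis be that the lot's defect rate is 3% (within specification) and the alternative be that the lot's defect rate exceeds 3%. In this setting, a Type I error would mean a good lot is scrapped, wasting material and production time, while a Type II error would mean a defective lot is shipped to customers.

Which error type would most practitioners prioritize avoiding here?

Type II error

The Type II consequence (a defective lot is shipped to customers) is more severe than the Type I consequence (a good lot is scrapped, wasting material and production time).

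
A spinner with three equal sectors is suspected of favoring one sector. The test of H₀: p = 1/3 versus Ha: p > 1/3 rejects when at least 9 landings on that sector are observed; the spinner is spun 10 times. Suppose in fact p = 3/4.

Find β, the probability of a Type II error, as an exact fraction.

792697/1048576

Under the alternative p = 3/4, Y ~ Binomial(10, 3/4); β is the probability the test does not reject, P(Y < 9).
Summing C(10,j)·(3/4)^j·(1/4)^{10-j} for j = 0..8 gives 792697/1048576.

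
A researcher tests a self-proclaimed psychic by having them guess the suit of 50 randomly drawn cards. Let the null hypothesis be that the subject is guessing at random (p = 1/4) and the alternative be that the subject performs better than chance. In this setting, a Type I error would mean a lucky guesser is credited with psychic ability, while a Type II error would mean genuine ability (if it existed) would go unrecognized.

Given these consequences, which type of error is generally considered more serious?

The Type I consequence (a lucky guesser is credited with psychic ability) is more severe than the Type II consequence (genuine ability (if it existed) would go unrecognized).

Type I error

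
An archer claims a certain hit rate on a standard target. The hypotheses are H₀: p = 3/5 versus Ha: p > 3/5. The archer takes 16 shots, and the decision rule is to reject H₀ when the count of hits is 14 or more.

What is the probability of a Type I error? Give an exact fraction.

559607373/30517578125

Under H₀, S ~ Binomial(16, 3/5), and α = P(S ≥ 14).
P(S ≥ 14) = Σ_{j=14}^{16} C(16,j)·(3/5)^j·(2/5)^{16-j} = 559607373/30517578125.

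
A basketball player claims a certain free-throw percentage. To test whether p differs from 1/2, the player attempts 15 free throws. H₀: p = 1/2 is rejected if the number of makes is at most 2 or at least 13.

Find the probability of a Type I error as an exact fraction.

121/16384

The significance level is the null-hypothesis probability of the rejection region {≤2} ∪ {≥13}.
The two tails are symmetric, so α = 2·(1 + 15 + 105)/2^15 = 242/32768 = 121/16384.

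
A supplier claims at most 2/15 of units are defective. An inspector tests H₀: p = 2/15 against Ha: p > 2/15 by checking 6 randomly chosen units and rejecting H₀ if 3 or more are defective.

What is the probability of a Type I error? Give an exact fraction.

78928/2278125

Under H₀, S ~ Binomial(6, 2/15); the Type I error rate is P(S ≥ 3).
Computing the lower-tail complement: 1 − 2199197/2278125 = 78928/2278125.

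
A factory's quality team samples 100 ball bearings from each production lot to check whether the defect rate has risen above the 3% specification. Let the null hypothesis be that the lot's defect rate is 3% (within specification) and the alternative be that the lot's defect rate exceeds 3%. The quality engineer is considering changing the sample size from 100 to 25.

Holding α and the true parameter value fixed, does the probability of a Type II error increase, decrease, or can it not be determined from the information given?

Reducing n widens both sampling distributions, so the test has less ability to distinguish Ha from H₀.

It increases.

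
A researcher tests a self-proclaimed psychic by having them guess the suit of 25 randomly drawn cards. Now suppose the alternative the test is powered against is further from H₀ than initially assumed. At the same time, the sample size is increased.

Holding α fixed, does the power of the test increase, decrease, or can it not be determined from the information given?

It increases.

The further the true parameter sits from the null value, the more of the Ha sampling distribution falls in the rejection region. A larger sample reduces the standard error, pulling the sampling distribution under Ha further from the non-rejection region. Both changes push β in the same direction.
Since power = 1 − β and β decreases, power increases.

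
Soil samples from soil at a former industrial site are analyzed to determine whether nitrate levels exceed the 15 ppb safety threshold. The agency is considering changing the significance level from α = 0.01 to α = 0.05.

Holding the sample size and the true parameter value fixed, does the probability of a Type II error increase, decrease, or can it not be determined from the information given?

Relaxing α lowers the evidence threshold; under Ha, outcomes that previously fell short now trigger rejection.

It decreases.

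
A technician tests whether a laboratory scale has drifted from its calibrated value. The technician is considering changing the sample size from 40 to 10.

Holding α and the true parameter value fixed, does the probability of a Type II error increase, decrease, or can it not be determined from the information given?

A smaller sample increases the standard error, so the sampling distributions under H₀ and Ha overlap more.

It increases.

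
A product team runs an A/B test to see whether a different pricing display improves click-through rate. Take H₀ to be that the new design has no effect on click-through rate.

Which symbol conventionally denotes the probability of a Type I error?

α

P(Type I error) = P(reject H₀ | H₀ true) = α, the significance level.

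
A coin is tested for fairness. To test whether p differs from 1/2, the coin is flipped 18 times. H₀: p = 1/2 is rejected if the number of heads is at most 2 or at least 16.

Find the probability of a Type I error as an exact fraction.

43/32768

α = P(K ≤ 2 or K ≥ 16 | p = 1/2), K ~ Binomial(18, 1/2).
By symmetry, α = 2·P(K ≤ 2) = 2·(1 + 18 + 153)/262144 = 344/262144 = 43/32768.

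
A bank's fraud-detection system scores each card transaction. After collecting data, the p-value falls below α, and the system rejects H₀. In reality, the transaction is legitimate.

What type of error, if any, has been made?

Type I error

The conventional null hypothesis here is that the transaction is legitimate.
H₀ was rejected, but H₀ is actually true.
Rejecting a true null hypothesis is a Type I error (false positive).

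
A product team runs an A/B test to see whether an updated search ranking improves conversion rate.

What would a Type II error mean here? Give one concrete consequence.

With the conventional null hypothesis that the new design has no effect on conversion rate:
A Type II error is failing to reject H₀ when H₀ is false.
Here that means keeping the current design when actually the new design increases conversion rate.

A Type II error would mean concluding that the new design has no effect on conversion rate (or at least failing to establish that the new design increases conversion rate) when in fact the new design increases conversion rate. Consequence: a genuinely better design is discarded.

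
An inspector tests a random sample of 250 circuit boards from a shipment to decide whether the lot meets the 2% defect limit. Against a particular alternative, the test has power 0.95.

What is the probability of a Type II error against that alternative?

0.05

Power = 1 − β, so β = 1 − 0.95 = 0.05.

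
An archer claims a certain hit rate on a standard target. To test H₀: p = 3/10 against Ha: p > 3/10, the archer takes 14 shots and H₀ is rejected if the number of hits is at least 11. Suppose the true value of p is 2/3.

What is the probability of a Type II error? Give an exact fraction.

A Type II error is failing to reject when Ha holds: with p = 2/3, β = P(S ≤ 10).
Equivalently, β = 1 − P(S ≥ 11) = 3533689/4782969.

3533689/4782969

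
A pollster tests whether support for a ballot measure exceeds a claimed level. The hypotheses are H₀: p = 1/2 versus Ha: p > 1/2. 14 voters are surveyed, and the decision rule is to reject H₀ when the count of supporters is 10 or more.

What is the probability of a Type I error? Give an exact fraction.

1471/16384

Under H₀, Y ~ Binomial(14, 1/2), and α = P(Y ≥ 10).
P(Y ≥ 10) = [C(14,10) + C(14,11) + C(14,12) + C(14,13) + C(14,14)] / 2^14 = (1001 + 364 + 91 + 14 + 1) / 16384 = 1471/16384.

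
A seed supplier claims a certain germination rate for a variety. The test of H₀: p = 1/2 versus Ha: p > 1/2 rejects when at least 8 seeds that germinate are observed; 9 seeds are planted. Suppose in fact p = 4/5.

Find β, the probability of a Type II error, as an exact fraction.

1101157/1953125

Under the alternative p = 4/5, S ~ Binomial(9, 4/5); β is the probability the test does not reject, P(S < 8).
Summing C(9,j)·(4/5)^j·(1/5)^{9-j} for j = 0..7 gives 1101157/1953125.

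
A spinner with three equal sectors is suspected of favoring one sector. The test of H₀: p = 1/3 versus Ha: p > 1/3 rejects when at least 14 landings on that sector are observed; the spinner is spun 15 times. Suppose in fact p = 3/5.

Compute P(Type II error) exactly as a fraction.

30359740148/30517578125

Under the alternative p = 3/5, S ~ Binomial(15, 3/5); β is the probability the test does not reject, P(S < 14).
Adding the binomial probabilities P(S=0)+…+P(S=13) at p = 3/5 gives 30359740148/30517578125.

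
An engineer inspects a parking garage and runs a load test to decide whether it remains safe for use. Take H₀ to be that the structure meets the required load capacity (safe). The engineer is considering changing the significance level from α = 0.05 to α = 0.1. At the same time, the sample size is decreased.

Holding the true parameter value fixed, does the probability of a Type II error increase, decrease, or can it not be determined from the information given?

The first change alone would make β decrease; the second alone would make β increase. Which effect dominates depends on the magnitudes, which are not given.

Cannot be determined from the information given.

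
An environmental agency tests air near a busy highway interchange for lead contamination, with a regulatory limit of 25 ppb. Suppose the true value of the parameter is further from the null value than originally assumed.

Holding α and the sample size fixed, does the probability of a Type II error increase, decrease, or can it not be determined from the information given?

It decreases.

The further the true parameter sits from the null value, the more of the Ha sampling distribution falls in the rejection region.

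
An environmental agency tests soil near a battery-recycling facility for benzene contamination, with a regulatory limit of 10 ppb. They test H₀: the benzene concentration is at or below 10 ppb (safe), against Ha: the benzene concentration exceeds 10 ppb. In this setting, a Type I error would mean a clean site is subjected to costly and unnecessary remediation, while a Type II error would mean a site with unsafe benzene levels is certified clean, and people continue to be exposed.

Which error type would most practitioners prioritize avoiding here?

Type II error

The Type II consequence (a site with unsafe benzene levels is certified clean, and people continue to be exposed) is more severe than the Type I consequence (a clean site is subjected to costly and unnecessary remediation).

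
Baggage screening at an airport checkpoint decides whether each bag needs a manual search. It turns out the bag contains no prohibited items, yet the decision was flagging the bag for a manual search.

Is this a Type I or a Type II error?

Type I error

The null hypothesis here is that the bag contains no prohibited items.
'Flagging the bag for a manual search' corresponds to rejecting H₀.
H₀ was rejected but H₀ is true — a Type I error (false positive).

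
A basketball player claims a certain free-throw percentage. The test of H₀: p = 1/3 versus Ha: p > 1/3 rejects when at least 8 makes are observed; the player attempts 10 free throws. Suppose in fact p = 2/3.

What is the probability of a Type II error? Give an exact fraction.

β = P(fail to reject H₀ | Ha true) = P(Y ≤ 7 | p = 2/3), Y ~ Binomial(10, 2/3).
Summing C(10,j)·(2/3)^j·(1/3)^{10-j} for j = 0..7 gives 13795/19683.

13795/19683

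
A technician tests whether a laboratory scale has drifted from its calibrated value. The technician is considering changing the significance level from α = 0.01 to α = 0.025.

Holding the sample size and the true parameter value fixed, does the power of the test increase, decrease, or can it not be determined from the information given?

It increases.

Relaxing α lowers the evidence threshold; under Ha, outcomes that previously fell short now trigger rejection.
Since power = 1 − β and β decreases, power increases.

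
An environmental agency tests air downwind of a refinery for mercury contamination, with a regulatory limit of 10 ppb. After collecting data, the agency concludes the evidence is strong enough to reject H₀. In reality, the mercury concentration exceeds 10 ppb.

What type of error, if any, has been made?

No error — this is a correct decision.

The conventional null hypothesis here is that the mercury concentration is at or below 10 ppb (safe).
The test rejected a false H₀ — the decision matches the true state.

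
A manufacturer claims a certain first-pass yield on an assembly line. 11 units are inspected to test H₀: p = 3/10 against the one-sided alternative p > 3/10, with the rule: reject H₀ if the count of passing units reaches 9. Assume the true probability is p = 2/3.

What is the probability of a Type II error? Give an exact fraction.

1675/2187

β = P(fail to reject H₀ | Ha true) = P(Y ≤ 8 | p = 2/3), Y ~ Binomial(11, 2/3).
Summing C(11,j)·(2/3)^j·(1/3)^{11-j} for j = 0..8 gives 1675/2187.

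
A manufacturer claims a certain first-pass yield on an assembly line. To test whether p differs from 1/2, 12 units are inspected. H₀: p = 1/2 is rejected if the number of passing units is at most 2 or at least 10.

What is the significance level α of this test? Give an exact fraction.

79/2048

α = P(K ≤ 2 or K ≥ 10 | p = 1/2), K ~ Binomial(12, 1/2).
Each tail has probability (1 + 12 + 66)/4096; doubling gives α = 158/4096 = 79/2048.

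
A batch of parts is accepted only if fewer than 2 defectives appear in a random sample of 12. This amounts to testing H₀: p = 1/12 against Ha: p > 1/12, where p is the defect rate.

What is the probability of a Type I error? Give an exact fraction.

Under H₀, S ~ Binomial(12, 1/12); the Type I error rate is P(S ≥ 2).
Computing the lower-tail complement: 1 − 6562168424053/8916100448256 = 2353932024203/8916100448256.

2353932024203/8916100448256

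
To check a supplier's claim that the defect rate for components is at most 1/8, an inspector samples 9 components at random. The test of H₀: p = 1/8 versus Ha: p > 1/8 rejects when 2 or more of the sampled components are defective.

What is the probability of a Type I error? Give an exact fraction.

2623807/8388608

Under H₀, K ~ Binomial(9, 1/8); the Type I error rate is P(K ≥ 2).
Computing the lower-tail complement: 1 − 5764801/8388608 = 2623807/8388608.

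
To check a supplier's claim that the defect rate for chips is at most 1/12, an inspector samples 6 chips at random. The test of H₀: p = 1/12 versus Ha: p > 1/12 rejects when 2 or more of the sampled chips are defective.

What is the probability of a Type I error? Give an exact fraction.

248117/2985984

Under H₀, K ~ Binomial(6, 1/12); the Type I error rate is P(K ≥ 2).
α = 1 − P(K ≤ 1) = 1 − 2737867/2985984 = 248117/2985984.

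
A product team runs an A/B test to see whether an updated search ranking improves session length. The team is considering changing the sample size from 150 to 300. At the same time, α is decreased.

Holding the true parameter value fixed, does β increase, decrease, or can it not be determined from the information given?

Cannot be determined from the information given.

The first change alone would make β decrease; the second alone would make β increase. Which effect dominates depends on the magnitudes, which are not given.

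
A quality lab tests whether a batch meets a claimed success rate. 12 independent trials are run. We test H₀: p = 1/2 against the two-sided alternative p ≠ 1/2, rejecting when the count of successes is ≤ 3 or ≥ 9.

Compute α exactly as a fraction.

299/2048

Under H₀, S ~ Binomial(12, 1/2); α is the probability of landing in either tail, P(S ≤ 3) + P(S ≥ 9).
Each tail has probability (1 + 12 + 66 + 220)/4096; doubling gives α = 598/4096 = 299/2048.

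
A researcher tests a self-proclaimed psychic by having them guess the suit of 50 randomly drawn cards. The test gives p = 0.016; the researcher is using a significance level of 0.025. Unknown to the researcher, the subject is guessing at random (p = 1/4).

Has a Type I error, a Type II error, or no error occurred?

Type I error

The conventional null hypothesis is that the subject is guessing at random (p = 1/4).
Since p = 0.016 < α = 0.025, H₀ is rejected.
H₀ is true (actually the subject is guessing at random (p = 1/4)).
Rejecting a true H₀ is a Type I error.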